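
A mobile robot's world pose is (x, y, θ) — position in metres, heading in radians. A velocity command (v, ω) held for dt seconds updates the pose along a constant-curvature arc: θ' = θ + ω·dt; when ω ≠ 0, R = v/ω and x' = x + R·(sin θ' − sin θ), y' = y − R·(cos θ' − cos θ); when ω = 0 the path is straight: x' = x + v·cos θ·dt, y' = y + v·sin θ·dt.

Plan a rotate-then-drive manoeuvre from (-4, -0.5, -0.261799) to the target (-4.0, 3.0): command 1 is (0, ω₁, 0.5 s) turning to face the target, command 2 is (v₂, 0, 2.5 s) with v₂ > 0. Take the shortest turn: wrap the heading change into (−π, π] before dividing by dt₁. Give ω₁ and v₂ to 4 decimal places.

heading to target = atan2(3−-0.5, -4−-4) = 1.5708
Δθ = wrap(1.5708 − -0.2618) = 1.8326; ω₁ = Δθ/dt₁ = 3.6652
distance = √((-4−-4)² + (3−-0.5)²) = 3.5000; v₂ = distance/dt₂ = 1.4000

ω₁ = 3.6652, v₂ = 1.4000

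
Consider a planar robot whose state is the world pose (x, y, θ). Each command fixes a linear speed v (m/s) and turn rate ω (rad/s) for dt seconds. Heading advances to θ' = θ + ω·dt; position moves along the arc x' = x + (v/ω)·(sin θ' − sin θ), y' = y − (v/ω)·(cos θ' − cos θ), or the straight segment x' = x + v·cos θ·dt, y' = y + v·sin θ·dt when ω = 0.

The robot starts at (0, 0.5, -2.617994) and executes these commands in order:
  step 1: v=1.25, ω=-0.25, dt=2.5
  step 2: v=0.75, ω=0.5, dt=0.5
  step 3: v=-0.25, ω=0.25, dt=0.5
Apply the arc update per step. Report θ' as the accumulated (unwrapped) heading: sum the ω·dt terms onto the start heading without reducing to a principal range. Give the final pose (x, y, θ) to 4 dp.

step 1: θ'=-3.2430 (R=-5.0000) → pose (-3.0061, -0.1442, -3.2430)
step 2: θ'=-2.9930 (R=1.5000) → pose (-3.3801, -0.1530, -2.9930)
step 3: θ'=-2.8680 (R=-1.0000) → pose (-3.2579, -0.1268, -2.8680)

(-3.2579, -0.1268, -2.8680)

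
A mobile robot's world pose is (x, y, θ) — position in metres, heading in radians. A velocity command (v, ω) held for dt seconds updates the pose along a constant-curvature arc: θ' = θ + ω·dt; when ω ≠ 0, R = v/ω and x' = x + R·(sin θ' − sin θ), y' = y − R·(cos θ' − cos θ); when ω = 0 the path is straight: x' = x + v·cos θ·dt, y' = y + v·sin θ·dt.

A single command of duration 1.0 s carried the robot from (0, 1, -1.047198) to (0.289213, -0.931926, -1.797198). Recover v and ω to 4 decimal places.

v = 2.0000, ω = -0.7500

Δθ = -1.797198 − -1.047198 = -0.750000
ω = Δθ/dt = -0.750000/1.0 = -0.7500
R = −Δy/(cos θ' − cos θ) = -2.6667
v = R·ω = -2.6667·-0.7500 = 2.0000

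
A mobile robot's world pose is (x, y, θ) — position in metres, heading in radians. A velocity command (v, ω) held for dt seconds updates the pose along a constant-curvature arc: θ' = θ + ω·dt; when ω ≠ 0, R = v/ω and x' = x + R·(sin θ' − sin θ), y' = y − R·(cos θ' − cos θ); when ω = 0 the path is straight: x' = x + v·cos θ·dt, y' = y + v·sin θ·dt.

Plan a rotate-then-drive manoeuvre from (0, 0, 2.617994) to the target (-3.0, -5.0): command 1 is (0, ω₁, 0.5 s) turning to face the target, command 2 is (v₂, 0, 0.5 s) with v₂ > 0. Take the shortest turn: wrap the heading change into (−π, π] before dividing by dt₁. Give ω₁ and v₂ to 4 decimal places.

ω₁ = 3.1080, v₂ = 11.6619

heading to target = atan2(-5−0, -3−0) = -2.1112
Δθ = wrap(-2.1112 − 2.6180) = 1.5540; ω₁ = Δθ/dt₁ = 3.1080
distance = √((-3−0)² + (-5−0)²) = 5.8310; v₂ = distance/dt₂ = 11.6619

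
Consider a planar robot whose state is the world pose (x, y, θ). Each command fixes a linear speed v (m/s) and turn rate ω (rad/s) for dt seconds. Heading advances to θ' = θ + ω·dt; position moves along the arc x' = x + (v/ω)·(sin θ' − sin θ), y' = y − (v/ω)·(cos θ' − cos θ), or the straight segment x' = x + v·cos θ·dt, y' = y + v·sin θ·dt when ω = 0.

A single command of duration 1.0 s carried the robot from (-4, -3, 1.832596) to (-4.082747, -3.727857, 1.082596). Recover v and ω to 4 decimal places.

v = -0.7500, ω = -0.7500

Δθ = 1.082596 − 1.832596 = -0.750000
ω = Δθ/dt = -0.750000/1.0 = -0.7500
R = −Δy/(cos θ' − cos θ) = 1.0000
v = R·ω = 1.0000·-0.7500 = -0.7500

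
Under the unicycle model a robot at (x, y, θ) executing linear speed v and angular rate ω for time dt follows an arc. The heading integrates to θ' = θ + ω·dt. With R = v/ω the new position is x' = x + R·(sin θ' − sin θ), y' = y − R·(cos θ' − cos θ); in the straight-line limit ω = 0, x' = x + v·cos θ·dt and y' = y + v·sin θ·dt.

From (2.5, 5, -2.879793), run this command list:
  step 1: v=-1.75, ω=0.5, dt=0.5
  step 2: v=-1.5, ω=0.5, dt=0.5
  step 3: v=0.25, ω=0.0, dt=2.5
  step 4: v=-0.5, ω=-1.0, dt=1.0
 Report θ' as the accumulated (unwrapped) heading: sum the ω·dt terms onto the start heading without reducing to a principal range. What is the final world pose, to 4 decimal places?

(3.9205, 5.4667, -3.3798)

step 1: θ'=-2.6298 (R=-3.5000) → pose (3.3082, 5.3292, -2.6298)
step 2: θ'=-2.3798 (R=-3.0000) → pose (3.9097, 5.7740, -2.3798)
step 3: θ'=-2.3798 (straight) → pose (3.4574, 5.3426, -2.3798)
step 4: θ'=-3.3798 (R=0.5000) → pose (3.9205, 5.4667, -3.3798)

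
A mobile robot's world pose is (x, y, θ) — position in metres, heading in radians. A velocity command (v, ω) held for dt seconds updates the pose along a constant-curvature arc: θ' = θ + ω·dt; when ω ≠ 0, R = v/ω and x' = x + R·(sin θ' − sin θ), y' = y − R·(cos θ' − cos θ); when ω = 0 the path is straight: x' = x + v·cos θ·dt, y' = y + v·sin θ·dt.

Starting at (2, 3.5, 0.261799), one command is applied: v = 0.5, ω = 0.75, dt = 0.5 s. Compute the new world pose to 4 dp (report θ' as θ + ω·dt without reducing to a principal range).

(2.2239, 3.6079, 0.6368)

θ' = 0.2618 + 0.75·0.5 = 0.6368
R = v/ω = 0.5/0.75 = 0.6667
x' = 2 + 0.6667·(sin 0.6368 − sin 0.2618) = 2.2239
y' = 3.5 − 0.6667·(cos 0.6368 − cos 0.2618) = 3.6079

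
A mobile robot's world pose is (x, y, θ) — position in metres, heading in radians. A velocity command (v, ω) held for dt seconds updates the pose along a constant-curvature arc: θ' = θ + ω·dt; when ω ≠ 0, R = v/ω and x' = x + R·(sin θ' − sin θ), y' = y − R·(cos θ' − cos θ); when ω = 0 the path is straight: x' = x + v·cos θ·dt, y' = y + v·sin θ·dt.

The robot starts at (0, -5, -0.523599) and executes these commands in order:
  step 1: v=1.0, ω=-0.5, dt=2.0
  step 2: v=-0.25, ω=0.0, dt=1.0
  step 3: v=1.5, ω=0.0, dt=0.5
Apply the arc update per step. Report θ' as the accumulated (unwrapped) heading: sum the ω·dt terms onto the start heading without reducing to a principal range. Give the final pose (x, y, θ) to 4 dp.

(1.0214, -7.1371, -1.5236)

step 1: θ'=-1.5236 (R=-2.0000) → pose (0.9978, -6.6377, -1.5236)
step 2: θ'=-1.5236 (straight) → pose (0.9860, -6.3880, -1.5236)
step 3: θ'=-1.5236 (straight) → pose (1.0214, -7.1371, -1.5236)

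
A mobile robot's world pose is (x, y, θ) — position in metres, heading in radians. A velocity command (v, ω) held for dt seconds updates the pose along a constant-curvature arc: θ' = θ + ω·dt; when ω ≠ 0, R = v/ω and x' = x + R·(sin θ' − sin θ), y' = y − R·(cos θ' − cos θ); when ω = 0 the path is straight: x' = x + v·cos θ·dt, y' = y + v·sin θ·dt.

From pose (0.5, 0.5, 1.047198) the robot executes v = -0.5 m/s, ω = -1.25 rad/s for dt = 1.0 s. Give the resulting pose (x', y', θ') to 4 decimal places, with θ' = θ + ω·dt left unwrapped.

θ' = 1.0472 + -1.25·1.0 = -0.2028
R = v/ω = -0.5/-1.25 = 0.4000
x' = 0.5 + 0.4000·(sin -0.2028 − sin 1.0472) = 0.0730
y' = 0.5 − 0.4000·(cos -0.2028 − cos 1.0472) = 0.3082

(0.0730, 0.3082, -0.2028)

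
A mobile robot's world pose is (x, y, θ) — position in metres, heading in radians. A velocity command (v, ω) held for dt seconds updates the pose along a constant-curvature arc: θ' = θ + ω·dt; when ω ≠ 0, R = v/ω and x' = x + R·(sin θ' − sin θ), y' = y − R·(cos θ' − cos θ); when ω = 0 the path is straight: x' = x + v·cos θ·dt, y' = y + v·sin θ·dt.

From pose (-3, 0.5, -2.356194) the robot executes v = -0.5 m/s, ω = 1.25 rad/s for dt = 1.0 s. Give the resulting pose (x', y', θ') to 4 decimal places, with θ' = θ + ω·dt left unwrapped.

θ' = -2.3562 + 1.25·1.0 = -1.1062
R = v/ω = -0.5/1.25 = -0.4000
x' = -3 + -0.4000·(sin -1.1062 − sin -2.3562) = -2.9252
y' = 0.5 − -0.4000·(cos -1.1062 − cos -2.3562) = 0.9621

(-2.9252, 0.9621, -1.1062)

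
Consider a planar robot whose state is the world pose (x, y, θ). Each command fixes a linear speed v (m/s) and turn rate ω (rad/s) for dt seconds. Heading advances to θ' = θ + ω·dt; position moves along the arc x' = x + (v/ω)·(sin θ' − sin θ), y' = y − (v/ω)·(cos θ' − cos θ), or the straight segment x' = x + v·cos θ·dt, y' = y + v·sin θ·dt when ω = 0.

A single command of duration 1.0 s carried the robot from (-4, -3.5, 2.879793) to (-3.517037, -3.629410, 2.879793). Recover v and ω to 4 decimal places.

v = -0.5000, ω = 0.0000

Δθ = 2.879793 − 2.879793 = 0.000000
ω = Δθ/dt = 0.000000/1.0 = 0.0000
ω = 0 → v = (Δx·cos θ + Δy·sin θ)/dt = -0.5000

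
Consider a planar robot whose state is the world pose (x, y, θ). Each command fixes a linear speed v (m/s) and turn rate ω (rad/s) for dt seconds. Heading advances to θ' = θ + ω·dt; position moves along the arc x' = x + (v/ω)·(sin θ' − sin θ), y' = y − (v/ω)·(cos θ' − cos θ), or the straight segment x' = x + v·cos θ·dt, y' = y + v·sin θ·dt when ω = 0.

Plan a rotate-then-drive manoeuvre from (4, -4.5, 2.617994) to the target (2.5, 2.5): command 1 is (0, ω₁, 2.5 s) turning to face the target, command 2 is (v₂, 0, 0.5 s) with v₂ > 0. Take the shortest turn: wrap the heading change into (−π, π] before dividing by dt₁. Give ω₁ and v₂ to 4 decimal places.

ω₁ = -0.3344, v₂ = 14.3178

heading to target = atan2(2.5−-4.5, 2.5−4) = 1.7819
Δθ = wrap(1.7819 − 2.6180) = -0.8361; ω₁ = Δθ/dt₁ = -0.3344
distance = √((2.5−4)² + (2.5−-4.5)²) = 7.1589; v₂ = distance/dt₂ = 14.3178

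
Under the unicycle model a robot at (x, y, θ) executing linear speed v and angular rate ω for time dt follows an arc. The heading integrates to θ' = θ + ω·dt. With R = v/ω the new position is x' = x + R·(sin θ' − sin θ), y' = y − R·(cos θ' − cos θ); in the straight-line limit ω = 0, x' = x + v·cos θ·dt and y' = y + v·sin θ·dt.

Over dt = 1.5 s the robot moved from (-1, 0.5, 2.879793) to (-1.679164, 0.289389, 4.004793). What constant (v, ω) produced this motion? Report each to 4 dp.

Δθ = 4.004793 − 2.879793 = 1.125000
ω = Δθ/dt = 1.125000/1.5 = 0.7500
R = Δx/(sin θ' − sin θ) = 0.6667
v = R·ω = 0.6667·0.7500 = 0.5000

v = 0.5000, ω = 0.7500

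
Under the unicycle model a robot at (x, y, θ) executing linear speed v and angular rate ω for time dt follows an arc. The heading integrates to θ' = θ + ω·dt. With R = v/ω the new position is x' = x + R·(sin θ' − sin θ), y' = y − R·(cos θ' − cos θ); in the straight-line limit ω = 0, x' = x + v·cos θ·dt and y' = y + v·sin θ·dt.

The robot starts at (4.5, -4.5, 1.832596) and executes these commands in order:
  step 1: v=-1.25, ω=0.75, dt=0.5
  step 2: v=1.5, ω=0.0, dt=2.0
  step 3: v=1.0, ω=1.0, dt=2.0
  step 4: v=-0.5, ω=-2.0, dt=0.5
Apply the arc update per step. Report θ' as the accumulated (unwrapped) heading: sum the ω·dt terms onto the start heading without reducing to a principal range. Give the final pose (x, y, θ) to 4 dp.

(1.5090, -2.6301, 3.2076)

step 1: θ'=2.2076 (R=-1.6667) → pose (4.7699, -5.0597, 2.2076)
step 2: θ'=2.2076 (straight) → pose (2.9860, -2.6477, 2.2076)
step 3: θ'=4.2076 (R=1.0000) → pose (1.3067, -2.7587, 4.2076)
step 4: θ'=3.2076 (R=0.2500) → pose (1.5090, -2.6301, 3.2076)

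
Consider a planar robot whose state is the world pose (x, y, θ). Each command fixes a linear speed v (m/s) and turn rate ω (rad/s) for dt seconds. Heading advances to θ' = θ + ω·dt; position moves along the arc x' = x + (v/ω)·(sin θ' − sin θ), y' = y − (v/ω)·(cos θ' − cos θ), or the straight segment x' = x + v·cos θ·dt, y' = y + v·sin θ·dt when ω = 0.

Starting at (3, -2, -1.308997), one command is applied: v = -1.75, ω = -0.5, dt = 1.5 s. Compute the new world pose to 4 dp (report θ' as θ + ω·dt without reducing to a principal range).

(3.2896, 0.5475, -2.0590)

θ' = -1.3090 + -0.5·1.5 = -2.0590
R = v/ω = -1.75/-0.5 = 3.5000
x' = 3 + 3.5000·(sin -2.0590 − sin -1.3090) = 3.2896
y' = -2 − 3.5000·(cos -2.0590 − cos -1.3090) = 0.5475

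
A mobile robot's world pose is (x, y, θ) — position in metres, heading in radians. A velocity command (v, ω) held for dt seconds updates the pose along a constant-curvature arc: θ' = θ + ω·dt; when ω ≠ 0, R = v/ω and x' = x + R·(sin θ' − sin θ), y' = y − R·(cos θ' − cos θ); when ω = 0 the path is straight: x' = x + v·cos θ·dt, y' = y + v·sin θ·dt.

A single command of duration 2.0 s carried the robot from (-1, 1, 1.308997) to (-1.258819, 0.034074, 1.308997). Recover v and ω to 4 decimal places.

Δθ = 1.308997 − 1.308997 = 0.000000
ω = Δθ/dt = 0.000000/2.0 = 0.0000
ω = 0 → v = (Δx·cos θ + Δy·sin θ)/dt = -0.5000

v = -0.5000, ω = 0.0000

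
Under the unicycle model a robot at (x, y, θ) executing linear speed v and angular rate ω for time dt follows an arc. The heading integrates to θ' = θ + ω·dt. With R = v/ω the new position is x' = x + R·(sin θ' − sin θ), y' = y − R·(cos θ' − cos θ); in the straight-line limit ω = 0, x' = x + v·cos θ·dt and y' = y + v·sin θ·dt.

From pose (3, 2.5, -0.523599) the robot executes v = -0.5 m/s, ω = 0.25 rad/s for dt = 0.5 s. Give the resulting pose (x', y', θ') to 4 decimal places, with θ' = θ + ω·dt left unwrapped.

(2.7763, 2.6112, -0.3986)

θ' = -0.5236 + 0.25·0.5 = -0.3986
R = v/ω = -0.5/0.25 = -2.0000
x' = 3 + -2.0000·(sin -0.3986 − sin -0.5236) = 2.7763
y' = 2.5 − -2.0000·(cos -0.3986 − cos -0.5236) = 2.6112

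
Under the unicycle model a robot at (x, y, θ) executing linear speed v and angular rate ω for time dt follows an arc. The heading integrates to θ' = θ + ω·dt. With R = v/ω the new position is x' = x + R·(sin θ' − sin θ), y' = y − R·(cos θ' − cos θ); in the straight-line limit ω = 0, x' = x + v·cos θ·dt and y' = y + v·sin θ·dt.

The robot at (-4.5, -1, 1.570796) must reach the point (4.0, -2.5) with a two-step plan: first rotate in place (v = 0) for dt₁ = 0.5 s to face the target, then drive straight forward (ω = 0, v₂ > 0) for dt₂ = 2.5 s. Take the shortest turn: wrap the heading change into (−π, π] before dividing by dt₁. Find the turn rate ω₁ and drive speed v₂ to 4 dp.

heading to target = atan2(-2.5−-1, 4−-4.5) = -0.1747
Δθ = wrap(-0.1747 − 1.5708) = -1.7455; ω₁ = Δθ/dt₁ = -3.4909
distance = √((4−-4.5)² + (-2.5−-1)²) = 8.6313; v₂ = distance/dt₂ = 3.4525

ω₁ = -3.4909, v₂ = 3.4525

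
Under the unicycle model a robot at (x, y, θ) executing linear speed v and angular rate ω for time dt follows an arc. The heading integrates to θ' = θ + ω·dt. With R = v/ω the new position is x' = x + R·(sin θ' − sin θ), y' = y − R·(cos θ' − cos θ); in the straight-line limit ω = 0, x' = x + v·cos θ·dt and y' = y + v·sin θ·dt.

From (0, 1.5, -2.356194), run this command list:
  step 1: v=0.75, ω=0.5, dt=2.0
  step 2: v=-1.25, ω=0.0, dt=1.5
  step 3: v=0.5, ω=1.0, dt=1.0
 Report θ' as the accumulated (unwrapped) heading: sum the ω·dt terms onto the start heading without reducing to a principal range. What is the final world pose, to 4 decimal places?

(-0.4901, 1.5898, -0.3562)

step 1: θ'=-1.3562 (R=1.5000) → pose (-0.4049, 0.1199, -1.3562)
step 2: θ'=-1.3562 (straight) → pose (-0.8042, 1.9519, -1.3562)
step 3: θ'=-0.3562 (R=0.5000) → pose (-0.4901, 1.5898, -0.3562)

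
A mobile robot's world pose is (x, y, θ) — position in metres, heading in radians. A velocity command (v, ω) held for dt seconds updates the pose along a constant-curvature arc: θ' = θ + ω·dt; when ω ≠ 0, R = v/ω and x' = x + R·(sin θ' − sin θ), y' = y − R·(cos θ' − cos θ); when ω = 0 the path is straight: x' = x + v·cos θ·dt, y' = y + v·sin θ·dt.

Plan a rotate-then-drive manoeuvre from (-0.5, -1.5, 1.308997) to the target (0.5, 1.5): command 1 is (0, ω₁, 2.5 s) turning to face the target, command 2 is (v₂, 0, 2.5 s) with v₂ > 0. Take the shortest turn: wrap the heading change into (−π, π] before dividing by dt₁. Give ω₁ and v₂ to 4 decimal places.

ω₁ = -0.0240, v₂ = 1.2649

heading to target = atan2(1.5−-1.5, 0.5−-0.5) = 1.2490
Δθ = wrap(1.2490 − 1.3090) = -0.0600; ω₁ = Δθ/dt₁ = -0.0240
distance = √((0.5−-0.5)² + (1.5−-1.5)²) = 3.1623; v₂ = distance/dt₂ = 1.2649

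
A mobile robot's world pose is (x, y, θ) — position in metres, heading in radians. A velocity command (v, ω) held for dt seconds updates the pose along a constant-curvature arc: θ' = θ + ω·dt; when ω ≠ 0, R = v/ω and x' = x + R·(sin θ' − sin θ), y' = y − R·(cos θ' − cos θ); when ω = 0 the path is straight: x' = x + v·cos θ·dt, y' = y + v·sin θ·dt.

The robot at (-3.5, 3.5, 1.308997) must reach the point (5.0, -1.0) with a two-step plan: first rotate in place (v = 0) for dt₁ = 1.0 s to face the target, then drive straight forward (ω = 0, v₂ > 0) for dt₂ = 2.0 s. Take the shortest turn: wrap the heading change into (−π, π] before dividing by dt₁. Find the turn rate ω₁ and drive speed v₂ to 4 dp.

ω₁ = -1.7959, v₂ = 4.8088

heading to target = atan2(-1−3.5, 5−-3.5) = -0.4869
Δθ = wrap(-0.4869 − 1.3090) = -1.7959; ω₁ = Δθ/dt₁ = -1.7959
distance = √((5−-3.5)² + (-1−3.5)²) = 9.6177; v₂ = distance/dt₂ = 4.8088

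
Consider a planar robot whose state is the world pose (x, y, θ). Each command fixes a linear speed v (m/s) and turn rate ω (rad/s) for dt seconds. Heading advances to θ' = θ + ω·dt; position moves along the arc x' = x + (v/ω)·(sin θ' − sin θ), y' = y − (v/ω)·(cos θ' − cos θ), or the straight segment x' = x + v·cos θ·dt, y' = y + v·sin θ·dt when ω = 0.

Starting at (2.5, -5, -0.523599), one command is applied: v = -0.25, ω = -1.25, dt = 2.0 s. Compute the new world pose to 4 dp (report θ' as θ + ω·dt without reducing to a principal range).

θ' = -0.5236 + -1.25·2.0 = -3.0236
R = v/ω = -0.25/-1.25 = 0.2000
x' = 2.5 + 0.2000·(sin -3.0236 − sin -0.5236) = 2.5765
y' = -5 − 0.2000·(cos -3.0236 − cos -0.5236) = -4.6282

(2.5765, -4.6282, -3.0236)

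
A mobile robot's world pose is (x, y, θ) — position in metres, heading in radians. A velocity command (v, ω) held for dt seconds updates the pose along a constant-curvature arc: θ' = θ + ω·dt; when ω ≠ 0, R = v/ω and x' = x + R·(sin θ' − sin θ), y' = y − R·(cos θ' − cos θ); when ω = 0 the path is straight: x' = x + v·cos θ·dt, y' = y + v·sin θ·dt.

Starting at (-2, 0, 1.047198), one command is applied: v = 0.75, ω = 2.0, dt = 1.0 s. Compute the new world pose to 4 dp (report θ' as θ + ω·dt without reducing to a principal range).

(-2.2894, 0.5608, 3.0472)

θ' = 1.0472 + 2.0·1.0 = 3.0472
R = v/ω = 0.75/2.0 = 0.3750
x' = -2 + 0.3750·(sin 3.0472 − sin 1.0472) = -2.2894
y' = 0 − 0.3750·(cos 3.0472 − cos 1.0472) = 0.5608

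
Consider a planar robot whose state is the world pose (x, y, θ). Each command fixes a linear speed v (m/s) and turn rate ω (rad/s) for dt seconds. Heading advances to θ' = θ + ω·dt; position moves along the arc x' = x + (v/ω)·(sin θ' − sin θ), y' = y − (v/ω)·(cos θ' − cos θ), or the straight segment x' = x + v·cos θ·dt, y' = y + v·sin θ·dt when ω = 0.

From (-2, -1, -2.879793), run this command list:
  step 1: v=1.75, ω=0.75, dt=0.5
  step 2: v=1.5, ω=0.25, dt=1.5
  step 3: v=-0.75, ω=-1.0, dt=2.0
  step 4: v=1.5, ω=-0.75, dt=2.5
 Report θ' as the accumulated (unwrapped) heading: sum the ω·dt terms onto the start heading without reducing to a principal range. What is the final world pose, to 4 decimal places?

step 1: θ'=-2.5048 (R=2.3333) → pose (-2.7835, -1.3778, -2.5048)
step 2: θ'=-2.1298 (R=6.0000) → pose (-4.3025, -3.0198, -2.1298)
step 3: θ'=-4.1298 (R=0.7500) → pose (-3.0404, -3.0049, -4.1298)
step 4: θ'=-6.0048 (R=-2.0000) → pose (-1.9199, 0.0185, -6.0048)

(-1.9199, 0.0185, -6.0048)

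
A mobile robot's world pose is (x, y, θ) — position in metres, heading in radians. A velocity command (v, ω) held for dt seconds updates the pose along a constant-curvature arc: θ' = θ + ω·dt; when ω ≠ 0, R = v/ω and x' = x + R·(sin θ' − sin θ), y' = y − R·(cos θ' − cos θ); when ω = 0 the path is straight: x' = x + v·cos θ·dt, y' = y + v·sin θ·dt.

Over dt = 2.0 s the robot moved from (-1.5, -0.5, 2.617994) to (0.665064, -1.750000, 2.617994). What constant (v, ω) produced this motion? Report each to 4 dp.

v = -1.2500, ω = 0.0000

Δθ = 2.617994 − 2.617994 = 0.000000
ω = Δθ/dt = 0.000000/2.0 = 0.0000
ω = 0 → v = (Δx·cos θ + Δy·sin θ)/dt = -1.2500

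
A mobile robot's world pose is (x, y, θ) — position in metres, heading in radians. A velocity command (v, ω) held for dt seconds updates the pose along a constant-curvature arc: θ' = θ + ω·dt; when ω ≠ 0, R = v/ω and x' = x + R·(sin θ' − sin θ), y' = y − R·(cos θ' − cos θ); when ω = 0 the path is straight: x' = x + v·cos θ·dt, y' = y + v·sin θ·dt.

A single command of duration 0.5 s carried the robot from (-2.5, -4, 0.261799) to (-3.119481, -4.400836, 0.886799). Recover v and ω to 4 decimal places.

Δθ = 0.886799 − 0.261799 = 0.625000
ω = Δθ/dt = 0.625000/0.5 = 1.2500
R = Δx/(sin θ' − sin θ) = -1.2000
v = R·ω = -1.2000·1.2500 = -1.5000

v = -1.5000, ω = 1.2500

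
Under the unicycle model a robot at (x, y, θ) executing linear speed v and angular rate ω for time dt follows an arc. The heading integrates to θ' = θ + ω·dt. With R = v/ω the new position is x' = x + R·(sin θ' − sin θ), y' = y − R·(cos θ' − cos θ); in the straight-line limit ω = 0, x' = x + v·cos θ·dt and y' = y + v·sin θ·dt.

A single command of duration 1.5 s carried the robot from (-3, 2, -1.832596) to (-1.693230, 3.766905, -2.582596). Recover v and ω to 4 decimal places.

Δθ = -2.582596 − -1.832596 = -0.750000
ω = Δθ/dt = -0.750000/1.5 = -0.5000
R = −Δy/(cos θ' − cos θ) = 3.0000
v = R·ω = 3.0000·-0.5000 = -1.5000

v = -1.5000, ω = -0.5000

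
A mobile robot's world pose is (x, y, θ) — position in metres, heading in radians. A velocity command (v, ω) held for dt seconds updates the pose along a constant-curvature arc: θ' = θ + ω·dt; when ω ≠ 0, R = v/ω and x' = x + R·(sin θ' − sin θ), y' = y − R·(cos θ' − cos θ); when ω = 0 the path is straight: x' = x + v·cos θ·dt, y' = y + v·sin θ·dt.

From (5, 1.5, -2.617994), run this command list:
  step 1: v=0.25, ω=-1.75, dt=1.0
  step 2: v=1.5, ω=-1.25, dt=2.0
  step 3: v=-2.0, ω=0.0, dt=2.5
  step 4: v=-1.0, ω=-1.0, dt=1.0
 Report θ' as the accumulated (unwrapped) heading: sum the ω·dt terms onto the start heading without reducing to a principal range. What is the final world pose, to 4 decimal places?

step 1: θ'=-4.3680 (R=-0.1429) → pose (4.7941, 1.5755, -4.3680)
step 2: θ'=-6.8680 (R=-1.2000) → pose (6.5861, 2.9812, -6.8680)
step 3: θ'=-6.8680 (straight) → pose (2.4170, 5.7414, -6.8680)
step 4: θ'=-7.8680 (R=1.0000) → pose (1.9691, 6.5892, -7.8680)

(1.9691, 6.5892, -7.8680)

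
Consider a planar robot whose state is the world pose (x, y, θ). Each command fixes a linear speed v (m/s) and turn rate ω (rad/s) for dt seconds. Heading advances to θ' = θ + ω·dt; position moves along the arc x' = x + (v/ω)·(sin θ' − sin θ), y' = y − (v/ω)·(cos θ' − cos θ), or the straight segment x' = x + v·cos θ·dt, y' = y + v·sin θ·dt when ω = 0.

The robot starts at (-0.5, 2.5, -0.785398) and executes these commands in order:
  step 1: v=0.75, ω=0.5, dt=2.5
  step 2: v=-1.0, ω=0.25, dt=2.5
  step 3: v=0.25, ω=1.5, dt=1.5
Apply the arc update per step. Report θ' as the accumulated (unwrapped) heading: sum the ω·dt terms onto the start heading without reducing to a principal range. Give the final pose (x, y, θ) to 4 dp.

(-0.7013, 0.7356, 3.3396)

step 1: θ'=0.4646 (R=1.5000) → pose (1.2328, 2.2197, 0.4646)
step 2: θ'=1.0896 (R=-4.0000) → pose (-0.5207, 0.4950, 1.0896)
step 3: θ'=3.3396 (R=0.1667) → pose (-0.7013, 0.7356, 3.3396)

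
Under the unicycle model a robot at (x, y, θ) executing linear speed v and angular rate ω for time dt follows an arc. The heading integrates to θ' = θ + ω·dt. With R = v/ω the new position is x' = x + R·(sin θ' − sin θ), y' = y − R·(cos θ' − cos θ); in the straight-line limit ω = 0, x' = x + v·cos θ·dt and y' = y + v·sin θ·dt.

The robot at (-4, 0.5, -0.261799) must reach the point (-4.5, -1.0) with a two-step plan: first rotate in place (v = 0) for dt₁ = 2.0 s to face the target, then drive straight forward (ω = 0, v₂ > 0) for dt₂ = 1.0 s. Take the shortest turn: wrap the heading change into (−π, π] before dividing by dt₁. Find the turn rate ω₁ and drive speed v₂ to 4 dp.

ω₁ = -0.8154, v₂ = 1.5811

heading to target = atan2(-1−0.5, -4.5−-4) = -1.8925
Δθ = wrap(-1.8925 − -0.2618) = -1.6307; ω₁ = Δθ/dt₁ = -0.8154
distance = √((-4.5−-4)² + (-1−0.5)²) = 1.5811; v₂ = distance/dt₂ = 1.5811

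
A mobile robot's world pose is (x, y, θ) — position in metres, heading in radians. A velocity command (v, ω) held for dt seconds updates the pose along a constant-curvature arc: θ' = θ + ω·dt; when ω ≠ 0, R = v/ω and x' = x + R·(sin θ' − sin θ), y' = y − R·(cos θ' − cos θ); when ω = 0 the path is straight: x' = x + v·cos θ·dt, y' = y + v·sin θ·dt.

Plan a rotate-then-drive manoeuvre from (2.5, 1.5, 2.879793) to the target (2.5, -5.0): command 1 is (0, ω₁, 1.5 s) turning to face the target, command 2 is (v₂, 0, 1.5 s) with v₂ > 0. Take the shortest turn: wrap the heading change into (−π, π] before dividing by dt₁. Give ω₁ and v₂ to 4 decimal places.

ω₁ = 1.2217, v₂ = 4.3333

heading to target = atan2(-5−1.5, 2.5−2.5) = -1.5708
Δθ = wrap(-1.5708 − 2.8798) = 1.8326; ω₁ = Δθ/dt₁ = 1.2217
distance = √((2.5−2.5)² + (-5−1.5)²) = 6.5000; v₂ = distance/dt₂ = 4.3333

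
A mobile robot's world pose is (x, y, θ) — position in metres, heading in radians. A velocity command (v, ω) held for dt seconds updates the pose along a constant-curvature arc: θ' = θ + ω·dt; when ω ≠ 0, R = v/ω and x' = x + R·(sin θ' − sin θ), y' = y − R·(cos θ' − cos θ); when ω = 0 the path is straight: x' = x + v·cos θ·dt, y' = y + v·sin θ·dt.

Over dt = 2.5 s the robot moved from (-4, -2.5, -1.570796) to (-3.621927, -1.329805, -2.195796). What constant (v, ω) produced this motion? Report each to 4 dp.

Δθ = -2.195796 − -1.570796 = -0.625000
ω = Δθ/dt = -0.625000/2.5 = -0.2500
R = −Δy/(cos θ' − cos θ) = 2.0000
v = R·ω = 2.0000·-0.2500 = -0.5000

v = -0.5000, ω = -0.2500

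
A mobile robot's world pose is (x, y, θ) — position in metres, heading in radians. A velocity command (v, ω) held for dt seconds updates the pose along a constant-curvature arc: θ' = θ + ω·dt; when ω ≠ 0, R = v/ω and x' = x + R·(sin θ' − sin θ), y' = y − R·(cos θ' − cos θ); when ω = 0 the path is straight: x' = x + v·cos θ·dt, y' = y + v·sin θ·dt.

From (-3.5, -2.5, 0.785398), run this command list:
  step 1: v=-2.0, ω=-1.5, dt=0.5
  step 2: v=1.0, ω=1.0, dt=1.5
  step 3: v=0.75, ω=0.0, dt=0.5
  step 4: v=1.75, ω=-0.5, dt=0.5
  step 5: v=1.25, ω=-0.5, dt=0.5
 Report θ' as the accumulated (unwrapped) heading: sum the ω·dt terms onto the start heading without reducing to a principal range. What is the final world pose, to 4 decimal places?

step 1: θ'=0.0354 (R=1.3333) → pose (-4.3956, -2.8897, 0.0354)
step 2: θ'=1.5354 (R=1.0000) → pose (-3.4316, -1.9257, 1.5354)
step 3: θ'=1.5354 (straight) → pose (-3.4184, -1.5509, 1.5354)
step 4: θ'=1.2854 (R=-3.5000) → pose (-3.2790, -0.6894, 1.2854)
step 5: θ'=1.0354 (R=-2.5000) → pose (-3.0303, -0.1178, 1.0354)

(-3.0303, -0.1178, 1.0354)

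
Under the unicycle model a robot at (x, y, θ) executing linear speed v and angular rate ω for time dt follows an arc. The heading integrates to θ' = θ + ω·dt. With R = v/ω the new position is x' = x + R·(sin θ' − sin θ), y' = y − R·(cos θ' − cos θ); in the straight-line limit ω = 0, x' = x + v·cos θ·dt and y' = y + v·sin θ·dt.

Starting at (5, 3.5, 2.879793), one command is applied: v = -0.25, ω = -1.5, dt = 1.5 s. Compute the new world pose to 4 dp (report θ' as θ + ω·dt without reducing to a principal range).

(5.0550, 3.2043, 0.6298)

θ' = 2.8798 + -1.5·1.5 = 0.6298
R = v/ω = -0.25/-1.5 = 0.1667
x' = 5 + 0.1667·(sin 0.6298 − sin 2.8798) = 5.0550
y' = 3.5 − 0.1667·(cos 0.6298 − cos 2.8798) = 3.2043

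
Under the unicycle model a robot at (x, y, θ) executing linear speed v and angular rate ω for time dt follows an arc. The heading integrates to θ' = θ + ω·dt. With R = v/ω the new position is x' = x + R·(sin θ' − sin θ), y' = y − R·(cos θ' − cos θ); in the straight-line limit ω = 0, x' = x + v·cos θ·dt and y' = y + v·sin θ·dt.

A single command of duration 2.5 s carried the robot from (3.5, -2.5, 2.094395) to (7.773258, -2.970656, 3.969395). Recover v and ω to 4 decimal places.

v = -2.0000, ω = 0.7500

Δθ = 3.969395 − 2.094395 = 1.875000
ω = Δθ/dt = 1.875000/2.5 = 0.7500
R = Δx/(sin θ' − sin θ) = -2.6667
v = R·ω = -2.6667·0.7500 = -2.0000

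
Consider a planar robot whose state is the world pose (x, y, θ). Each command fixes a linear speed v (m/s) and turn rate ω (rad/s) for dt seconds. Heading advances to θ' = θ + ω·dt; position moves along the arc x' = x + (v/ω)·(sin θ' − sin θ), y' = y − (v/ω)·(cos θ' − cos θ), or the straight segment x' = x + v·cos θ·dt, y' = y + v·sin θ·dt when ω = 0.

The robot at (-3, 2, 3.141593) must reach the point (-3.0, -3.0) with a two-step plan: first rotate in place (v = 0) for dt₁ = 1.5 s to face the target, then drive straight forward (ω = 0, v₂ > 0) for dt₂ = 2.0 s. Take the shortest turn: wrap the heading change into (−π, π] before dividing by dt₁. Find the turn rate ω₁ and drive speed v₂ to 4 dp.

heading to target = atan2(-3−2, -3−-3) = -1.5708
Δθ = wrap(-1.5708 − 3.1416) = 1.5708; ω₁ = Δθ/dt₁ = 1.0472
distance = √((-3−-3)² + (-3−2)²) = 5.0000; v₂ = distance/dt₂ = 2.5000

ω₁ = 1.0472, v₂ = 2.5000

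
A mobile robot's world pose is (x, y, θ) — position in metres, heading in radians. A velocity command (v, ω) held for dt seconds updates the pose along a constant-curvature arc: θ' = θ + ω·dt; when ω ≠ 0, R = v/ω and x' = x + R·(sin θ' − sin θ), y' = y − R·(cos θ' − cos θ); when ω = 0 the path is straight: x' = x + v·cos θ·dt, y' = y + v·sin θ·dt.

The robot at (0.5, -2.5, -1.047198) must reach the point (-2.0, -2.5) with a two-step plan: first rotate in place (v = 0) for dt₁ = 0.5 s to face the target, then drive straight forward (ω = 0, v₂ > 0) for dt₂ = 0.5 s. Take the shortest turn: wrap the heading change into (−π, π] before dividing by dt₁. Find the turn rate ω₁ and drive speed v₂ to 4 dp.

heading to target = atan2(-2.5−-2.5, -2−0.5) = 3.1416
Δθ = wrap(3.1416 − -1.0472) = -2.0944; ω₁ = Δθ/dt₁ = -4.1888
distance = √((-2−0.5)² + (-2.5−-2.5)²) = 2.5000; v₂ = distance/dt₂ = 5.0000

ω₁ = -4.1888, v₂ = 5.0000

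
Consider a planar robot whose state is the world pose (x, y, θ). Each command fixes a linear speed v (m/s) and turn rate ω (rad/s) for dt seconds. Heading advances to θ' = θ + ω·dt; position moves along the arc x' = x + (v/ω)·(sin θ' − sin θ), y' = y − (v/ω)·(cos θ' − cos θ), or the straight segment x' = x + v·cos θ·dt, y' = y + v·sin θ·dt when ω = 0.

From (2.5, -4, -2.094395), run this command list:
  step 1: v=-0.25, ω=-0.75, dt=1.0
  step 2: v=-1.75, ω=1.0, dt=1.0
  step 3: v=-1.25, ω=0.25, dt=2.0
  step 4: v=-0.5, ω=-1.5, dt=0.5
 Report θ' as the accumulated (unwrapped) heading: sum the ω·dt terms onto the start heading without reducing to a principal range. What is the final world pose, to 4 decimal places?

(3.9580, 0.0673, -2.0944)

step 1: θ'=-2.8444 (R=0.3333) → pose (2.6911, -3.8479, -2.8444)
step 2: θ'=-1.8444 (R=-1.7500) → pose (3.8635, -2.6475, -1.8444)
step 3: θ'=-1.3444 (R=-5.0000) → pose (3.9219, -0.1742, -1.3444)
step 4: θ'=-2.0944 (R=0.3333) → pose (3.9580, 0.0673, -2.0944)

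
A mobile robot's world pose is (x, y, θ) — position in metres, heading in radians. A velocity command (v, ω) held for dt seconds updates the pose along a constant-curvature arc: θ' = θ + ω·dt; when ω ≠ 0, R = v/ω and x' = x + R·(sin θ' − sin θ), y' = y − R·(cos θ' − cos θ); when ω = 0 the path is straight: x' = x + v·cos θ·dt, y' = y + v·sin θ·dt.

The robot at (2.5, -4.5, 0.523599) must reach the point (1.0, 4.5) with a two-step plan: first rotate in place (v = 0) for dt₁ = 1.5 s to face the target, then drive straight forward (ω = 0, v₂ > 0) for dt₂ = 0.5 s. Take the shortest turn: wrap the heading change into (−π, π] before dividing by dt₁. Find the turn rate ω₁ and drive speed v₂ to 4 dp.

ω₁ = 0.8082, v₂ = 18.2483

heading to target = atan2(4.5−-4.5, 1−2.5) = 1.7359
Δθ = wrap(1.7359 − 0.5236) = 1.2123; ω₁ = Δθ/dt₁ = 0.8082
distance = √((1−2.5)² + (4.5−-4.5)²) = 9.1241; v₂ = distance/dt₂ = 18.2483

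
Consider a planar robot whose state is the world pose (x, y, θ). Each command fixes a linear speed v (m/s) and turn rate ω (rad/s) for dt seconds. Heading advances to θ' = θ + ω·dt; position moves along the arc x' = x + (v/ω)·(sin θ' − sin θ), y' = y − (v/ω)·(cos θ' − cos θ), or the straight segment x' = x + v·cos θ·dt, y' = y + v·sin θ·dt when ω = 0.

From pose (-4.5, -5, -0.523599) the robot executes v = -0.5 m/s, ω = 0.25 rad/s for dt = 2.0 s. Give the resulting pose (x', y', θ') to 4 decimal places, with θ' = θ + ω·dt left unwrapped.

(-5.4528, -4.7326, -0.0236)

θ' = -0.5236 + 0.25·2.0 = -0.0236
R = v/ω = -0.5/0.25 = -2.0000
x' = -4.5 + -2.0000·(sin -0.0236 − sin -0.5236) = -5.4528
y' = -5 − -2.0000·(cos -0.0236 − cos -0.5236) = -4.7326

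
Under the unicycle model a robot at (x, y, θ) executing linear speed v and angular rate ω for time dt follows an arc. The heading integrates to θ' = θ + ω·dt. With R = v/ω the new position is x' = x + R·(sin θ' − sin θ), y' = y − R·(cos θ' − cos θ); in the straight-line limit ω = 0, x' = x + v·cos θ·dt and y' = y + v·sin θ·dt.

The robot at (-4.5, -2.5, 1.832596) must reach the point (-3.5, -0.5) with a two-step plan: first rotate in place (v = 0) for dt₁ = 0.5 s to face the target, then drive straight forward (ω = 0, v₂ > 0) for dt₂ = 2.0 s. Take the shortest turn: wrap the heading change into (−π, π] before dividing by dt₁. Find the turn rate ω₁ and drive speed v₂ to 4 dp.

heading to target = atan2(-0.5−-2.5, -3.5−-4.5) = 1.1071
Δθ = wrap(1.1071 − 1.8326) = -0.7254; ω₁ = Δθ/dt₁ = -1.4509
distance = √((-3.5−-4.5)² + (-0.5−-2.5)²) = 2.2361; v₂ = distance/dt₂ = 1.1180

ω₁ = -1.4509, v₂ = 1.1180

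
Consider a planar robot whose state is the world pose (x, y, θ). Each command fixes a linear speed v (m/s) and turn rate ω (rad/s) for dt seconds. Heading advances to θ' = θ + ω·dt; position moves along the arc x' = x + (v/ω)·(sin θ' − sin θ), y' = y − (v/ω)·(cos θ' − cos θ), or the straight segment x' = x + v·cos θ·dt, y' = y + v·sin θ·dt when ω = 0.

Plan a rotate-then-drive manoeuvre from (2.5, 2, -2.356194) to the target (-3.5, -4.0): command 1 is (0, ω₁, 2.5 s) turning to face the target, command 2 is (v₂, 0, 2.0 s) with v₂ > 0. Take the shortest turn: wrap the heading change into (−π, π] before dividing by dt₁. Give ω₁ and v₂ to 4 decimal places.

ω₁ = 0.0000, v₂ = 4.2426

heading to target = atan2(-4−2, -3.5−2.5) = -2.3562
Δθ = wrap(-2.3562 − -2.3562) = 0.0000; ω₁ = Δθ/dt₁ = 0.0000
distance = √((-3.5−2.5)² + (-4−2)²) = 8.4853; v₂ = distance/dt₂ = 4.2426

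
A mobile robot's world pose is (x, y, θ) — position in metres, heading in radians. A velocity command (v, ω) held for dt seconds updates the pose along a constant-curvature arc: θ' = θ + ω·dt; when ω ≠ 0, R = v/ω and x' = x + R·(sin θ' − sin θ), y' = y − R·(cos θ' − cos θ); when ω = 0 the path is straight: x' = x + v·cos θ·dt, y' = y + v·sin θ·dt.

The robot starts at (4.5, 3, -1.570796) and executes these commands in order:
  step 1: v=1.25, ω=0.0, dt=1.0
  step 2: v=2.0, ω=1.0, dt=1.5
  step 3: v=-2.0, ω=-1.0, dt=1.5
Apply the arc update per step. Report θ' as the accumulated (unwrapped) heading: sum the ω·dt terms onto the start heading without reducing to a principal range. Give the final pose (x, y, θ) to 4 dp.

step 1: θ'=-1.5708 (straight) → pose (4.5000, 1.7500, -1.5708)
step 2: θ'=-0.0708 (R=2.0000) → pose (6.3585, -0.2450, -0.0708)
step 3: θ'=-1.5708 (R=2.0000) → pose (4.5000, 1.7500, -1.5708)

(4.5000, 1.7500, -1.5708)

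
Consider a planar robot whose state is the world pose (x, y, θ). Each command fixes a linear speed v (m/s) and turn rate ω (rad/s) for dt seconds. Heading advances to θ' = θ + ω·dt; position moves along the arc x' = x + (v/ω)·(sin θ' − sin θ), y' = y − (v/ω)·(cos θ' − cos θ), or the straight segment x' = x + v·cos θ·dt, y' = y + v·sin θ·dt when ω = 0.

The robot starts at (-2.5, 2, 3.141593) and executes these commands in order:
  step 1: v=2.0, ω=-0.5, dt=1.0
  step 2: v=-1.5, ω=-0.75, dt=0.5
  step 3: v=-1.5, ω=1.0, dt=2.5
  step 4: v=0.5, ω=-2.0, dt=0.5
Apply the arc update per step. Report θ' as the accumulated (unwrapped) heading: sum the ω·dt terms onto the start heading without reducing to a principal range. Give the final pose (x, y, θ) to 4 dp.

step 1: θ'=2.6416 (R=-4.0000) → pose (-4.4177, 2.4897, 2.6416)
step 2: θ'=2.2666 (R=2.0000) → pose (-3.8415, 2.0165, 2.2666)
step 3: θ'=4.7666 (R=-1.5000) → pose (-1.1924, 3.0593, 4.7666)
step 4: θ'=3.7666 (R=-0.2500) → pose (-1.2957, 2.8430, 3.7666)

(-1.2957, 2.8430, 3.7666)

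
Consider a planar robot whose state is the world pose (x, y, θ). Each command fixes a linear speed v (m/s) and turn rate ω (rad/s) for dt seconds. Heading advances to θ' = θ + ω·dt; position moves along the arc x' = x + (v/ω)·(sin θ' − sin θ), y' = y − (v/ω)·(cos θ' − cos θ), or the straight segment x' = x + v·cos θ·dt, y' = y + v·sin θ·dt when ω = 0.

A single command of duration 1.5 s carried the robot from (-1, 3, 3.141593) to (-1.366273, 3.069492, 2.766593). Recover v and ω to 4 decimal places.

Δθ = 2.766593 − 3.141593 = -0.375000
ω = Δθ/dt = -0.375000/1.5 = -0.2500
R = Δx/(sin θ' − sin θ) = -1.0000
v = R·ω = -1.0000·-0.2500 = 0.2500

v = 0.2500, ω = -0.2500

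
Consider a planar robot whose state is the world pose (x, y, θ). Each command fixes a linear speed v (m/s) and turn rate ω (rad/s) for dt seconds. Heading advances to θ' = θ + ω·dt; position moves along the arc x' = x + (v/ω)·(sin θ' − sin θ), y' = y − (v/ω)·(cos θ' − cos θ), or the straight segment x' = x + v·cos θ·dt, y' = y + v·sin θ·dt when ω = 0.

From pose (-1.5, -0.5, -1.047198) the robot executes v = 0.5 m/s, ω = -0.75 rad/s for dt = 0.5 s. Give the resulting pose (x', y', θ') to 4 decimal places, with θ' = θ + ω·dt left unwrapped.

(-1.4180, -0.7346, -1.4222)

θ' = -1.0472 + -0.75·0.5 = -1.4222
R = v/ω = 0.5/-0.75 = -0.6667
x' = -1.5 + -0.6667·(sin -1.4222 − sin -1.0472) = -1.4180
y' = -0.5 − -0.6667·(cos -1.4222 − cos -1.0472) = -0.7346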